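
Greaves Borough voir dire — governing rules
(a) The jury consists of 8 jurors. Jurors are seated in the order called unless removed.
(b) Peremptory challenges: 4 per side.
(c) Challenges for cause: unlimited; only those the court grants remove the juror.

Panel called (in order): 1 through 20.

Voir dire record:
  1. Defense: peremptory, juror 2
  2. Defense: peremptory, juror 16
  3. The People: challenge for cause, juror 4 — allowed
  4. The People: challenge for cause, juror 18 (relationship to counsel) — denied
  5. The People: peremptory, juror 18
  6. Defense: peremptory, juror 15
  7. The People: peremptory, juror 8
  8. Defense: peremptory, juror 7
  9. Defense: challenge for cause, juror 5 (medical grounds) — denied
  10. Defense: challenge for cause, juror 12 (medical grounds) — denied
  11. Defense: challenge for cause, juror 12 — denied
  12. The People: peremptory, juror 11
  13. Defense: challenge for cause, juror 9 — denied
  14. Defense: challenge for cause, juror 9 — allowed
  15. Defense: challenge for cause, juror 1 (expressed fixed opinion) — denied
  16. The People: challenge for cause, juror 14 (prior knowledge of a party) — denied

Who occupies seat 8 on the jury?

Removed: #2, #4, #7, #8, #9, #11, #15, #16, #18. (#1, #5, #12, #14 stay — for-cause denied.)
Seating in order: seats 1–8 → #1, #3, #5, #6, #10, #12, #13, #14.
So seat 8 is #14.

14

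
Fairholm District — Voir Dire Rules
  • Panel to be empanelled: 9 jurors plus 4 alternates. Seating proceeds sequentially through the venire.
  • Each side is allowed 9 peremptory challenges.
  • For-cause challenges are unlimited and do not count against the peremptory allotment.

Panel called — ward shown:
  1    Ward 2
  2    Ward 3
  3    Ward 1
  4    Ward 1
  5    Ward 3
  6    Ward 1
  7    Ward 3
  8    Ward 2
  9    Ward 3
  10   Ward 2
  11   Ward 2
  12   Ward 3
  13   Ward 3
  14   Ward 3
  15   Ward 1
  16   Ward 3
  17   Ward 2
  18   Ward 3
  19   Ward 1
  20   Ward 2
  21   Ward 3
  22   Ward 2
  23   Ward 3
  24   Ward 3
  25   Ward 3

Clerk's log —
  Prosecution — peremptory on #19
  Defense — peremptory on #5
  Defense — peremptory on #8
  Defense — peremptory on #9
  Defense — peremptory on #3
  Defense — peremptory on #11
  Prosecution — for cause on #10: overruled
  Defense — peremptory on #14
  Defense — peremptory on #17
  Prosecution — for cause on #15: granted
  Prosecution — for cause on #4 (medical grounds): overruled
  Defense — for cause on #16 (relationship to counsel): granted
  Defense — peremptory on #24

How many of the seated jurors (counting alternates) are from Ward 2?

4

Removed: #3, #5, #8, #9, #11, #14, #15, #16, #17, #19, #24.
Seated (13 incl. alternates): #1, #2, #4, #6, #7, #10, #12, #13, #18, #20, #21, #22, #23.
Of those, in Ward 2: #1, #10, #20, #22 → 4.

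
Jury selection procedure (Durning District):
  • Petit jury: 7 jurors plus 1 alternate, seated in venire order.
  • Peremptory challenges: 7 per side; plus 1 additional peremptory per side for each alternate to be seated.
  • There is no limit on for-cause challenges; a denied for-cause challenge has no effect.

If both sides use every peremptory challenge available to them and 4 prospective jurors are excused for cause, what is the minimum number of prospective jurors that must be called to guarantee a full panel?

28

Seats to fill: 7 + 1 alternates = 8.
Peremptories: 7 + 1×1 = 8 per side × 2 sides = 16.
For-cause removals: 4.
Minimum venire: 8 + 16 + 4 = 28.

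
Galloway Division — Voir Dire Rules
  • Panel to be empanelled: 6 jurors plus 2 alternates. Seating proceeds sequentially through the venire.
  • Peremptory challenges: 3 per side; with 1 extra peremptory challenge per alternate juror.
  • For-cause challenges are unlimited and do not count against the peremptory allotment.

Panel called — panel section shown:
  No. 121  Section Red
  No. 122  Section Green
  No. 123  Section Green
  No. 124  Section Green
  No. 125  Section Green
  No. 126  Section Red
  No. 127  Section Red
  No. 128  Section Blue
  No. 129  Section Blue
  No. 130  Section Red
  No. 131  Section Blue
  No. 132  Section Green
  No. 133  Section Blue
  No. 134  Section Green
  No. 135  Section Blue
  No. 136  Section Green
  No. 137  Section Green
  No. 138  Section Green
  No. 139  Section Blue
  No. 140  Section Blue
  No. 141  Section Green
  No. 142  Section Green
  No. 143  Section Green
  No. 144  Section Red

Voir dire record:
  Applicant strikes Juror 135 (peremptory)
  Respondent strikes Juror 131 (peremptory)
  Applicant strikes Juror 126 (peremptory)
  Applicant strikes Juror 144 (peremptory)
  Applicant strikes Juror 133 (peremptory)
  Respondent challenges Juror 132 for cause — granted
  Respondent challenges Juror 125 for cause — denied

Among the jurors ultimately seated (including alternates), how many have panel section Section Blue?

2

Removed: #126, #131, #132, #133, #135, #144.
Seated (8 incl. alternates): #121, #122, #123, #124, #125, #127, #128, #129.
Of those, in Section Blue: #128, #129 → 2.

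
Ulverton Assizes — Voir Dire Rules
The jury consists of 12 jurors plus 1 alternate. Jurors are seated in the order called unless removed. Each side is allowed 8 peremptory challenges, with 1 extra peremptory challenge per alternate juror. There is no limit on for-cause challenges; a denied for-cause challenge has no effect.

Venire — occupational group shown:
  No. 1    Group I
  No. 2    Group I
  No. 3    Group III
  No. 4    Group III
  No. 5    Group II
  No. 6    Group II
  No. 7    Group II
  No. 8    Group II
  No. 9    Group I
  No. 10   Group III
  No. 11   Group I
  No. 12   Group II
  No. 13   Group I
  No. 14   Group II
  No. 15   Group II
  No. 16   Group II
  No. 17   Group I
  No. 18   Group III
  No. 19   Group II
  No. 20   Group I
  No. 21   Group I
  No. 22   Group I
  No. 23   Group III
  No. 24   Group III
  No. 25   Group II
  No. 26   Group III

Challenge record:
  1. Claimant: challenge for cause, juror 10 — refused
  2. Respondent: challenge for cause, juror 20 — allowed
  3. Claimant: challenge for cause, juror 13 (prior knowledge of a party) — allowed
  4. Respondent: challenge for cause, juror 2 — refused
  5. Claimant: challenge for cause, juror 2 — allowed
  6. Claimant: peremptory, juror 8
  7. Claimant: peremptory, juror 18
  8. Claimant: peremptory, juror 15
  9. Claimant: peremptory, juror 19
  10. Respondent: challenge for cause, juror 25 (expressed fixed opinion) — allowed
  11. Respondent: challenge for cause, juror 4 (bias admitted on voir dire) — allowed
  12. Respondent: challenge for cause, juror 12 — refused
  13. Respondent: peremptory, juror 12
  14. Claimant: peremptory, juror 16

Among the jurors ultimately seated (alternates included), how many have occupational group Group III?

3

Removed: #2, #4, #8, #12, #13, #15, #16, #18, #19, #20, #25.
Seated (13 incl. alternates): #1, #3, #5, #6, #7, #9, #10, #11, #14, #17, #21, #22, #23.
Of those, in Group III: #3, #10, #23 → 3.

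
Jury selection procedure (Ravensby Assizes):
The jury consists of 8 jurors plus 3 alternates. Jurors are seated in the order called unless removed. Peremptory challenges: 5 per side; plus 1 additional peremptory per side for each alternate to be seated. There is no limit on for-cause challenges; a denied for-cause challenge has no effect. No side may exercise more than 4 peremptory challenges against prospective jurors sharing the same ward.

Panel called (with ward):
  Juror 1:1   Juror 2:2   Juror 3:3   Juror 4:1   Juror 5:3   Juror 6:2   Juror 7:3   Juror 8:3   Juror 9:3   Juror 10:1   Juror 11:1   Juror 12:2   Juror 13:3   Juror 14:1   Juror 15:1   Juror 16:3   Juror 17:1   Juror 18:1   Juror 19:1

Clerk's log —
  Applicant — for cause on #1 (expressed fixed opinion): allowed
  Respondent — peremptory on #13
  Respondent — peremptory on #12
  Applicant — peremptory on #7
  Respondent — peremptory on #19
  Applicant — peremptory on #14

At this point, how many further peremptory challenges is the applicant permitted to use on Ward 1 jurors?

Applicant peremptories so far: #7, #14 — 2 of 8 used, 6 left overall.
Against Ward 1: #14 — 1 used; per-ward cap 4 leaves 3.
Binding limit: min(6, 3) = 3.

3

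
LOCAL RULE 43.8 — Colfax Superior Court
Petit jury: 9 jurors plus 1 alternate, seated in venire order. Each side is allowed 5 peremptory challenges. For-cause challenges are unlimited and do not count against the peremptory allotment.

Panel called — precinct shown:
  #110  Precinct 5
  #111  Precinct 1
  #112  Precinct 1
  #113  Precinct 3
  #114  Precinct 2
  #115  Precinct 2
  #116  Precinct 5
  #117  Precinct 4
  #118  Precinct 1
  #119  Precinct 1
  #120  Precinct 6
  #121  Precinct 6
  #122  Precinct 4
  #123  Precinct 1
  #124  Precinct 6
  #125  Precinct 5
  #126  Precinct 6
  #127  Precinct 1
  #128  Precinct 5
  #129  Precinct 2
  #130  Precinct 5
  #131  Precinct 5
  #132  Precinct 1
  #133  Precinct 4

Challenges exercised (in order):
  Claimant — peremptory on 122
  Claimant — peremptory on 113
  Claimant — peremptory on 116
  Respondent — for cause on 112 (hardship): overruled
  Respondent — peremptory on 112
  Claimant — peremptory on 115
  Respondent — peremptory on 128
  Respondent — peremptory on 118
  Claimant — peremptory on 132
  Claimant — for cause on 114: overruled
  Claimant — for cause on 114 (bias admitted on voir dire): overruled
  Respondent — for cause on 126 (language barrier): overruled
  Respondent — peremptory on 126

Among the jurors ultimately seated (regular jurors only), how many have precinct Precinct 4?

Removed: #112, #113, #115, #116, #118, #122, #126, #128, #132.
Seated jurors 1–9: #110, #111, #114, #117, #119, #120, #121, #123, #124 (alternates #125 not counted).
Of those, in Precinct 4: #117 → 1.

1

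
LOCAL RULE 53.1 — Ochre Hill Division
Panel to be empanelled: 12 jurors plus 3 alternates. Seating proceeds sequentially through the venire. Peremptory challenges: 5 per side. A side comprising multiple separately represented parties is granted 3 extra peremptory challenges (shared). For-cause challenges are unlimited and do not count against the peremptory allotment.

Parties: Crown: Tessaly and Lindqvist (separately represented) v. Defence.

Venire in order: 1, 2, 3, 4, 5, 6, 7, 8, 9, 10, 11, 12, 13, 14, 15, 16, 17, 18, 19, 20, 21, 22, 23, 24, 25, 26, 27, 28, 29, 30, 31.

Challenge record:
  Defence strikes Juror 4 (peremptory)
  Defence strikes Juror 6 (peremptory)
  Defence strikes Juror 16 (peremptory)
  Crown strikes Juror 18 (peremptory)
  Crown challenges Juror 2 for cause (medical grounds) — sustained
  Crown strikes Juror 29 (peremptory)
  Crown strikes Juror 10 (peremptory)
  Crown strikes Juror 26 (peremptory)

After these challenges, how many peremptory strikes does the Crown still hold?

Crown allotment: 5 base + 3 multi-party = 8.
Crown peremptories used: #18, #29, #10, #26 — 4 (the for-cause on #2 doesn't count).
Remaining: 8 − 4 = 4.

4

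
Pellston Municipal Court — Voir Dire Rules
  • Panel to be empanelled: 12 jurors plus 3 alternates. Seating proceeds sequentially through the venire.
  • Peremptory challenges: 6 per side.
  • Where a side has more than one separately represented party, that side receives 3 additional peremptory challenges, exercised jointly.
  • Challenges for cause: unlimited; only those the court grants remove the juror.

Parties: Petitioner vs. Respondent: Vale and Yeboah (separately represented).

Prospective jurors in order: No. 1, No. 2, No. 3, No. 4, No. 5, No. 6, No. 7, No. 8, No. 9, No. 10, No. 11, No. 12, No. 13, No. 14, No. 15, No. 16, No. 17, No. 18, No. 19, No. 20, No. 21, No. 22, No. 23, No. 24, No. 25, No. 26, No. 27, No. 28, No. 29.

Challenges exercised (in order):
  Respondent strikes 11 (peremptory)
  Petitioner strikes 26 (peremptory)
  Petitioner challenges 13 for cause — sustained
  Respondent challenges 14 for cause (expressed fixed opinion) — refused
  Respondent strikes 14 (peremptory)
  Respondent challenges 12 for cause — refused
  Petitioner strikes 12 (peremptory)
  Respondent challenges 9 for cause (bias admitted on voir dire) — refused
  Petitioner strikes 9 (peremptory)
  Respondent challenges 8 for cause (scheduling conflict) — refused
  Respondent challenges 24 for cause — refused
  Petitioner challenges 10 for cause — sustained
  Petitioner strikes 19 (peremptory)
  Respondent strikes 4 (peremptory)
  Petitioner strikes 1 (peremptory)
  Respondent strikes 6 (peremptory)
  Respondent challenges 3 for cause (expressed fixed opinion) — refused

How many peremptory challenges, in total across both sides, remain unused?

Petitioner allotment: 6. Respondent allotment: 6 base + 3 multi-party = 9.
Petitioner peremptories used: #26, #12, #9, #19, #1 — 5 (for-cause on #13, #10 don't count).
Respondent peremptories used: #11, #14, #4, #6 — 4 (for-cause on #14, #12, #9, #8, #24, #3 don't count).
Remaining: (6 − 5) + (9 − 4) = 6.

6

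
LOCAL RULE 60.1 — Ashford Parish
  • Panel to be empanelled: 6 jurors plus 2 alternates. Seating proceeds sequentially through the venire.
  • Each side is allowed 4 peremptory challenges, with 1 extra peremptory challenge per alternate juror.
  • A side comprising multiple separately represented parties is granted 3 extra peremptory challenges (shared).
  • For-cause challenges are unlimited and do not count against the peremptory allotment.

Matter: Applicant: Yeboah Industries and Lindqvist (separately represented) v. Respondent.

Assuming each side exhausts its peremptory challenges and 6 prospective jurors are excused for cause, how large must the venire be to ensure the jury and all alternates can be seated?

29

Seats to fill: 6 + 2 alternates = 8.
Peremptories — Applicant: 4 + 1×2 + 3 = 9; Respondent: 4 + 1×2 = 6; total 15.
For-cause removals: 6.
Minimum venire: 8 + 15 + 6 = 29.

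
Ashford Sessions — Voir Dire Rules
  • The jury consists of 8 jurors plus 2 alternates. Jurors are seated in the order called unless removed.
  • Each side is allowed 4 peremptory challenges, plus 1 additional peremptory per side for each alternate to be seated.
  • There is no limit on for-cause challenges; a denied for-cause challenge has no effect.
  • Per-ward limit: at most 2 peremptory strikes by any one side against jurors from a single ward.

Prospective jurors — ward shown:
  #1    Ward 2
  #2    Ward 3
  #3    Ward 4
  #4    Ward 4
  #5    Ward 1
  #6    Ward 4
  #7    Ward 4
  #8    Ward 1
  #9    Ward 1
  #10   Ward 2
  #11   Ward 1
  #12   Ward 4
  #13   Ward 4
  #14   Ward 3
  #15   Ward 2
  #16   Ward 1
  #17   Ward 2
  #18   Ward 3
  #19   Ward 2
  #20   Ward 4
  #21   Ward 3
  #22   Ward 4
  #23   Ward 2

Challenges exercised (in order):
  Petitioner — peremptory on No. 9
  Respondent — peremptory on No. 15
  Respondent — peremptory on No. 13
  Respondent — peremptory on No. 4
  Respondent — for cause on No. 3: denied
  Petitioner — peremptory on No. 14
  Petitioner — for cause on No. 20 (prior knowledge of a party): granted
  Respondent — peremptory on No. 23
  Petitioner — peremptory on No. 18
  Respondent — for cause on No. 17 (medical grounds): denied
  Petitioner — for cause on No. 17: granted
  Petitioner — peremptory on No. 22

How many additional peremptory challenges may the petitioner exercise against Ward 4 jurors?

Petitioner peremptories so far: #9, #14, #18, #22 — 4 of 6 used, 2 left overall.
Against Ward 4: #22 — 1 used; per-ward cap 2 leaves 1.
Binding limit: min(2, 1) = 1.

1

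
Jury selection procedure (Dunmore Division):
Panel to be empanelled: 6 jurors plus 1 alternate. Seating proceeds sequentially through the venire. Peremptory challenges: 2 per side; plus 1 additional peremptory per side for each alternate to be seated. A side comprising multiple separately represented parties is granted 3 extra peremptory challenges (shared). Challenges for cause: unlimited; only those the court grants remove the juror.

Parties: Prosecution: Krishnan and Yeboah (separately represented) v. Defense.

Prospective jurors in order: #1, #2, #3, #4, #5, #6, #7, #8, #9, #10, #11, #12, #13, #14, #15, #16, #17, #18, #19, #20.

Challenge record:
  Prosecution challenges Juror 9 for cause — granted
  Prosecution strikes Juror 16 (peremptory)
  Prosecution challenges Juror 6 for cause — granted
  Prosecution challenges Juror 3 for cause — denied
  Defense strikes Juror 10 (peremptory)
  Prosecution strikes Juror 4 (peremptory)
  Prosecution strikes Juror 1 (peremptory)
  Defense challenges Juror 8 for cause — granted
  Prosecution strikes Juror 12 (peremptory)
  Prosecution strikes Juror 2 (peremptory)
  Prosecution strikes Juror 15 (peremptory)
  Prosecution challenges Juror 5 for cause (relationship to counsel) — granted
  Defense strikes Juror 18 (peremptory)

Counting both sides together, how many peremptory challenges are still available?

Prosecution allotment: 2 base + 1 × 1 alternate + 3 multi-party = 6. Defense allotment: 2 base + 1 × 1 alternate = 3.
Prosecution peremptories used: #16, #4, #1, #12, #2, #15 — 6 (for-cause on #9, #6, #3, #5 don't count).
Defense peremptories used: #10, #18 — 2 (the for-cause on #8 doesn't count).
Remaining: (6 − 6) + (3 − 2) = 1.

1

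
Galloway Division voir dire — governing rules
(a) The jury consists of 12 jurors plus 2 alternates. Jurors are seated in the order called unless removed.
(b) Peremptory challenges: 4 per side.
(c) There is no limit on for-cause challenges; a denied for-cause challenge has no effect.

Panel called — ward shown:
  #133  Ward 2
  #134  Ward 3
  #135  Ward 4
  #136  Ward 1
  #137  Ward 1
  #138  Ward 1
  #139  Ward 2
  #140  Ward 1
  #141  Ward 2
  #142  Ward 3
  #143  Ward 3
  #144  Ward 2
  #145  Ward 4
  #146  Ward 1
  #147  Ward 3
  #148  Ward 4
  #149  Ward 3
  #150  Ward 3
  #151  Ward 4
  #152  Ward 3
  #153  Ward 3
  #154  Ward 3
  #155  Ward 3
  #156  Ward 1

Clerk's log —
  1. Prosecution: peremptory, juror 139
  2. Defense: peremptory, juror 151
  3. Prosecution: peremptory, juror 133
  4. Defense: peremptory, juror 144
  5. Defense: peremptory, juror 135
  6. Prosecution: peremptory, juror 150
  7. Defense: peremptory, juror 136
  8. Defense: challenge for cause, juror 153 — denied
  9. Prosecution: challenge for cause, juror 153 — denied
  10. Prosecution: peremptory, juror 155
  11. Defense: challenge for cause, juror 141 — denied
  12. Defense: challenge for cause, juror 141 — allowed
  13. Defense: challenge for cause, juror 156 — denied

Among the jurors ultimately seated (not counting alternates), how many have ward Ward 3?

Removed: #133, #135, #136, #139, #141, #144, #150, #151, #155.
Seated jurors 1–12: #134, #137, #138, #140, #142, #143, #145, #146, #147, #148, #149, #152 (alternates #153, #154 not counted).
Of those, in Ward 3: #134, #142, #143, #147, #149, #152 → 6.

6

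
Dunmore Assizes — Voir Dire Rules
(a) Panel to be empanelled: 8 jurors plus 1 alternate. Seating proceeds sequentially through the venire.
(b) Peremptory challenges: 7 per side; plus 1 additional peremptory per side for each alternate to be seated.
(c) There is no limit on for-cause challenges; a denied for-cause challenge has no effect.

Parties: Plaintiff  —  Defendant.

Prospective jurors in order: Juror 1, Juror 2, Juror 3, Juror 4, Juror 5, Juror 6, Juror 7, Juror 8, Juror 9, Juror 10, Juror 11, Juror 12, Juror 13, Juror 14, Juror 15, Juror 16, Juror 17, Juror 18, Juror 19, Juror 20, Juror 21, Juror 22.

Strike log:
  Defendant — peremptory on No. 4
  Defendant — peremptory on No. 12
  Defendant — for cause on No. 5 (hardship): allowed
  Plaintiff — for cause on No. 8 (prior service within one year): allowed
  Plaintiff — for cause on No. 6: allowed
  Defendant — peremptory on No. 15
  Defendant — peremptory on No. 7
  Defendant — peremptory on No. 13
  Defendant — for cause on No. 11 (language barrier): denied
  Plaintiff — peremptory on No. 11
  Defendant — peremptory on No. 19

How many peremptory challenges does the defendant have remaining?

2

Defendant allotment: 7 base + 1 × 1 alternate = 8.
Defendant peremptories used: #4, #12, #15, #7, #13, #19 — 6 (for-cause on #5, #11 don't count).
Remaining: 8 − 6 = 2.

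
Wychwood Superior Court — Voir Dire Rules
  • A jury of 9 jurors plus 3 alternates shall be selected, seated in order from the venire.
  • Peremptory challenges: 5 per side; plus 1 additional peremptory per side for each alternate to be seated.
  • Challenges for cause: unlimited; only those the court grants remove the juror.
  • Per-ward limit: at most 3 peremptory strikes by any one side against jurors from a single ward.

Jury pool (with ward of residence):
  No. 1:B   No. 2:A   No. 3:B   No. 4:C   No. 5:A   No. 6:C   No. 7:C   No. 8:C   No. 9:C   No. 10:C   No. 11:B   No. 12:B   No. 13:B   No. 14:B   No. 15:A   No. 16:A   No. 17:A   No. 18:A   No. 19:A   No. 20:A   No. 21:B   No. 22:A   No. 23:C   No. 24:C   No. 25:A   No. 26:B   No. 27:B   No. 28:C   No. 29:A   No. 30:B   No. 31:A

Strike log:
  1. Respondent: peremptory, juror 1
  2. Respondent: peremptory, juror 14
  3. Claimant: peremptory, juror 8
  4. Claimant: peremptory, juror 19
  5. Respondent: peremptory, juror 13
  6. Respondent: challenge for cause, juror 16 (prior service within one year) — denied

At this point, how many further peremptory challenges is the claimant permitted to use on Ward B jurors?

3

Claimant peremptories so far: #8, #19 — 2 of 8 used, 6 left overall.
Against Ward B: none yet — per-ward cap 3 leaves 3.
Binding limit: min(6, 3) = 3.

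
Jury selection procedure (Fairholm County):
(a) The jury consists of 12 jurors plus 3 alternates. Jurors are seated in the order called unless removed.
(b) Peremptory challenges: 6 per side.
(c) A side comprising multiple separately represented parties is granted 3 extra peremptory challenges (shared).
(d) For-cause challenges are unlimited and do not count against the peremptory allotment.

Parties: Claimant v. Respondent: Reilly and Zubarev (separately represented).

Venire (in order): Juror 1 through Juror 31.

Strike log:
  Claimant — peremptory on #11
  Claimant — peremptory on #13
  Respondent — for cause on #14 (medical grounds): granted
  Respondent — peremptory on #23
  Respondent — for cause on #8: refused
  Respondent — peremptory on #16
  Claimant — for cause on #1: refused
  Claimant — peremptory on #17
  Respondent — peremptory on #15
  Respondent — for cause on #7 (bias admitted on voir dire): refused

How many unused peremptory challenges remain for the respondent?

Respondent allotment: 6 base + 3 multi-party = 9.
Respondent peremptories used: #23, #16, #15 — 3 (for-cause on #14, #8, #7 don't count).
Remaining: 9 − 3 = 6.

6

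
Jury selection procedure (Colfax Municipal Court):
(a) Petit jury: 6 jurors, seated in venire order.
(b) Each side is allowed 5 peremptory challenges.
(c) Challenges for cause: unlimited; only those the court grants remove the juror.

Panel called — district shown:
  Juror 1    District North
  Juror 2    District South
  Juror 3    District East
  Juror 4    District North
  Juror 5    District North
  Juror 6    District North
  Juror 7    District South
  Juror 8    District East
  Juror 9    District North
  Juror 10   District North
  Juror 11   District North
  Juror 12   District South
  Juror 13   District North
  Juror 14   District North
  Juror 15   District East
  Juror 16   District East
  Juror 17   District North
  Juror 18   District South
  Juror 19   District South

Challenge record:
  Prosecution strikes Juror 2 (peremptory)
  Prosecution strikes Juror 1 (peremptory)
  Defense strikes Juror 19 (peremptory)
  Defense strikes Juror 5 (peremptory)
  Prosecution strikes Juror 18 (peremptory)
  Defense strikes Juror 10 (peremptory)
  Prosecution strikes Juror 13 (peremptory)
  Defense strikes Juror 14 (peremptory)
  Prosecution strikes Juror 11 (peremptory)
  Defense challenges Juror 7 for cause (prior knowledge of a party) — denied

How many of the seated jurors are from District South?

1

Removed: #1, #2, #5, #10, #11, #13, #14, #18, #19.
Seated jurors 1–6: #3, #4, #6, #7, #8, #9.
Of those, in District South: #7 → 1.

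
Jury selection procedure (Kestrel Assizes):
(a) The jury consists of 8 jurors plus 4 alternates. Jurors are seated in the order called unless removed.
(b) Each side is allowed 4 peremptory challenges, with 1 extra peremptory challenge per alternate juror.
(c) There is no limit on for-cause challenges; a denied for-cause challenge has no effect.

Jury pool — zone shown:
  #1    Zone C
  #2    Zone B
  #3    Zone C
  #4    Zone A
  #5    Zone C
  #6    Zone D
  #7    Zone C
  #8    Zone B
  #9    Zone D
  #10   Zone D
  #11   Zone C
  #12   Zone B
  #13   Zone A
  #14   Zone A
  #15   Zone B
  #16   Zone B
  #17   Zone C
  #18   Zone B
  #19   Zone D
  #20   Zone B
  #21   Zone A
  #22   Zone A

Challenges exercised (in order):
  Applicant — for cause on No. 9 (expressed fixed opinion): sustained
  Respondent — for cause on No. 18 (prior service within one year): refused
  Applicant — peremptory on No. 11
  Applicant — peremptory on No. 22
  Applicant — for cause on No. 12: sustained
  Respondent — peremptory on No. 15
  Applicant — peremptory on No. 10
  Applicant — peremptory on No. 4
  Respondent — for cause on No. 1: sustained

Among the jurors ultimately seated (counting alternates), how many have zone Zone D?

Removed: #1, #4, #9, #10, #11, #12, #15, #22.
Seated (12 incl. alternates): #2, #3, #5, #6, #7, #8, #13, #14, #16, #17, #18, #19.
Of those, in Zone D: #6, #19 → 2.

2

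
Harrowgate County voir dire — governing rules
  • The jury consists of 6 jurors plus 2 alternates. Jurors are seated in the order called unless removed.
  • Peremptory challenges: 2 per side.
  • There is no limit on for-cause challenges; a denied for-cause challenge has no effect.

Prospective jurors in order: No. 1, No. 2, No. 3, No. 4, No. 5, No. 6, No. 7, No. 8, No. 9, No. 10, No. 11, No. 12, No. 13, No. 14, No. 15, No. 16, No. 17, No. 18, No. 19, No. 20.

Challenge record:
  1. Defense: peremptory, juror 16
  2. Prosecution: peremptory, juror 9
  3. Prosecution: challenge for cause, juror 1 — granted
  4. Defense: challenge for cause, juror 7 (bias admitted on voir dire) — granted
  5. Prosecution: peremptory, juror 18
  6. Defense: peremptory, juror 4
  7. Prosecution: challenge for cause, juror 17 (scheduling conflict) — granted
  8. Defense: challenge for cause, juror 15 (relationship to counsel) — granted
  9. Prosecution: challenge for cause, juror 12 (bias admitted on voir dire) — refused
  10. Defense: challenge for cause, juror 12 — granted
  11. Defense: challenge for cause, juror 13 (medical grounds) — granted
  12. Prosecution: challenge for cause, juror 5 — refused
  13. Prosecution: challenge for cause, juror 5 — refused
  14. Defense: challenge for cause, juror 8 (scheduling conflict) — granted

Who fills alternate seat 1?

14

Removed: #1, #4, #7, #8, #9, #12, #13, #15, #16, #17, #18. (#5 stays — for-cause denied.)
Seating in order: seats 1–6 → #2, #3, #5, #6, #10, #11; alternates → #14, #19.
So alternate 1 is #14.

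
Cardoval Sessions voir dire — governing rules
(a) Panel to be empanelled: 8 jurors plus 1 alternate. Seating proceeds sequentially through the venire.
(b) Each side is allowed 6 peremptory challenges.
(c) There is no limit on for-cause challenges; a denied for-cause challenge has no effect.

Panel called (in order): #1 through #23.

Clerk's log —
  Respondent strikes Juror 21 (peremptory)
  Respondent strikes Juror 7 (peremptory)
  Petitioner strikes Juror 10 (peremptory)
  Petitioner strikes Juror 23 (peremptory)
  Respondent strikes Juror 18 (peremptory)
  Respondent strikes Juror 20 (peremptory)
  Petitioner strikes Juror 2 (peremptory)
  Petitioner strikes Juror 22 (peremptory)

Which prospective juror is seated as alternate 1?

12

Removed: #2, #7, #10, #18, #20, #21, #22, #23.
Seating in order: seats 1–8 → #1, #3, #4, #5, #6, #8, #9, #11; alternates → #12.
So alternate 1 is #12.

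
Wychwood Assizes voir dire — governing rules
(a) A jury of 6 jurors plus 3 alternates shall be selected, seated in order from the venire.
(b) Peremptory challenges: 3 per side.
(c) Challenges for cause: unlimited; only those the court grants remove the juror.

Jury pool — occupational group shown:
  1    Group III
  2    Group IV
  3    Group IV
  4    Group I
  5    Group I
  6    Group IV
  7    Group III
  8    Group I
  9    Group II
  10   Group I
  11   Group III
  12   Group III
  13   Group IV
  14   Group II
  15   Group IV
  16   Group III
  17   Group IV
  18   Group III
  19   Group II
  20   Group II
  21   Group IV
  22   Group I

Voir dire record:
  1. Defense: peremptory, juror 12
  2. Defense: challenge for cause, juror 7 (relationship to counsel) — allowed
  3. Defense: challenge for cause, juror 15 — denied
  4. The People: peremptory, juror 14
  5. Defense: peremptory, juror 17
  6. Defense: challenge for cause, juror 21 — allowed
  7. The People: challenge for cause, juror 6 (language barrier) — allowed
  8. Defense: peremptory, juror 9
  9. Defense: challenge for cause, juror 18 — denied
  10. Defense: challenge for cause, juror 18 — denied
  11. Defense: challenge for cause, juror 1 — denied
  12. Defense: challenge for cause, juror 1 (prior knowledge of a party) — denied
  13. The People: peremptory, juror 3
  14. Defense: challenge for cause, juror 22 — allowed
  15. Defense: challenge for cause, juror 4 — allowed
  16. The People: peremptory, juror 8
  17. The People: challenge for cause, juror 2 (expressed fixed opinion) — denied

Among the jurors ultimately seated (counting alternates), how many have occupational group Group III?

Removed: #3, #4, #6, #7, #8, #9, #12, #14, #17, #21, #22.
Seated (9 incl. alternates): #1, #2, #5, #10, #11, #13, #15, #16, #18.
Of those, in Group III: #1, #11, #16, #18 → 4.

4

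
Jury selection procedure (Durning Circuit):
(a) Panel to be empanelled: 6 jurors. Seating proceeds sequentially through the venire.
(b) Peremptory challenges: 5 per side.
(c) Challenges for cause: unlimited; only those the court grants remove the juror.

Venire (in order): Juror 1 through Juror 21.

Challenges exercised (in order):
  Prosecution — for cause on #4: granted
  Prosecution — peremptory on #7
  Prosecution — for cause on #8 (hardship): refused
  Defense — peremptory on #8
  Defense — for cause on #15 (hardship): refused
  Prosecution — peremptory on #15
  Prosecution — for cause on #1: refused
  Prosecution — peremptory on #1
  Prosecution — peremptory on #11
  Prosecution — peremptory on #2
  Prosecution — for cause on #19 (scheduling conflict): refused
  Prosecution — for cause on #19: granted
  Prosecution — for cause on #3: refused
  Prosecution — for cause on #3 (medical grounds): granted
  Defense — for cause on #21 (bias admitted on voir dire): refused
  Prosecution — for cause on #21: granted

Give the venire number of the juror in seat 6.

13

Removed: #1, #2, #3, #4, #7, #8, #11, #15, #19, #21.
Filling seats in venire order through position 6: #5, #6, #9, #10, #12, #13.
So seat 6 is #13.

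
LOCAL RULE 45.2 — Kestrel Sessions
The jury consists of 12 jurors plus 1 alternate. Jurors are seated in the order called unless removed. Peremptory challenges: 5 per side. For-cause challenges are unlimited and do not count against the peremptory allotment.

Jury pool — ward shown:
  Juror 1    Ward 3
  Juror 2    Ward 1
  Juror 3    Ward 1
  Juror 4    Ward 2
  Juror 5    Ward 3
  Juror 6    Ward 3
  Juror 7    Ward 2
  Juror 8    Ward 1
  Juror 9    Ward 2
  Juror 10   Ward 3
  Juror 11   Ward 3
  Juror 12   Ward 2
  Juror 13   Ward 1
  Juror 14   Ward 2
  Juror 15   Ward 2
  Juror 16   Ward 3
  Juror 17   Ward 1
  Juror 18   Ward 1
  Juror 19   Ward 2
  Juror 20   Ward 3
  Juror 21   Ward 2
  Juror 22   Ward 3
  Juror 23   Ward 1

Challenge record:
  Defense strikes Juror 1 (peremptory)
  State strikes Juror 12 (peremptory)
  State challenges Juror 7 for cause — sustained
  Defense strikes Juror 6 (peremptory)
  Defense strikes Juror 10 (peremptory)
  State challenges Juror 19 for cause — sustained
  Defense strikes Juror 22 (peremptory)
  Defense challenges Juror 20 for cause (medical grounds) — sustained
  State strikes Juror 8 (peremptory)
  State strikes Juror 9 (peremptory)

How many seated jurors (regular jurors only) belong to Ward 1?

5

Removed: #1, #6, #7, #8, #9, #10, #12, #19, #20, #22.
Seated jurors 1–12: #2, #3, #4, #5, #11, #13, #14, #15, #16, #17, #18, #21 (alternates #23 not counted).
Of those, in Ward 1: #2, #3, #13, #17, #18 → 5.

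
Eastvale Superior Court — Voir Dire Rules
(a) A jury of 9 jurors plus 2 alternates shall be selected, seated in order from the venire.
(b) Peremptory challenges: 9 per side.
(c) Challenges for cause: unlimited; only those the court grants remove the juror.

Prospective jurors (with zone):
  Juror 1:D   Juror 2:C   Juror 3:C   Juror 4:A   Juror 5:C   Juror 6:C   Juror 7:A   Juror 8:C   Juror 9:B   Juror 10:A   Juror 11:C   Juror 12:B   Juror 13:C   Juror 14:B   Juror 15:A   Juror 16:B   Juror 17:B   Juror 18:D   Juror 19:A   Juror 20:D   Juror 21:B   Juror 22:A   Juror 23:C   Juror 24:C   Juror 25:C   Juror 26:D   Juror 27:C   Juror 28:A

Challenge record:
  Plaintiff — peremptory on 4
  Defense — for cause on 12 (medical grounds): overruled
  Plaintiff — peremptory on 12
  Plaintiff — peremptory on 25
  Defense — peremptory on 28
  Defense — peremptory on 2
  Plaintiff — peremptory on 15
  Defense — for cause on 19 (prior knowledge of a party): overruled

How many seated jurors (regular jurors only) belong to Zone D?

1

Removed: #2, #4, #12, #15, #25, #28.
Seated jurors 1–9: #1, #3, #5, #6, #7, #8, #9, #10, #11 (alternates #13, #14 not counted).
Of those, in Zone D: #1 → 1.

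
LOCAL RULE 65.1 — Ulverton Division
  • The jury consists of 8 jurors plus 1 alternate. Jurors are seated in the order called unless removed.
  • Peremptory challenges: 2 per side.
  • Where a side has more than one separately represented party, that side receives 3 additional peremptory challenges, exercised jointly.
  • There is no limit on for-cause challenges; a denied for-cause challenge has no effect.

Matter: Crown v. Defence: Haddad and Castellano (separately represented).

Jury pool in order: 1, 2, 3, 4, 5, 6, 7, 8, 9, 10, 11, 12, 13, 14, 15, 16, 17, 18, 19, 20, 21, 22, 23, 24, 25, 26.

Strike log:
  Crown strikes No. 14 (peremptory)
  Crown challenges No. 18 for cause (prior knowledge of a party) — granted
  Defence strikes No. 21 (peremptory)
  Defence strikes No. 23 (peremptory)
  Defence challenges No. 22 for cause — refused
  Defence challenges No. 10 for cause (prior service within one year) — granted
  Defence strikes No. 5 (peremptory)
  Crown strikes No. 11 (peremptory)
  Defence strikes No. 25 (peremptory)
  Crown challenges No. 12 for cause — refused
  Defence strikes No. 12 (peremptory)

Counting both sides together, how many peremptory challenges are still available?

Crown allotment: 2. Defence allotment: 2 base + 3 multi-party = 5.
Crown peremptories used: #14, #11 — 2 (for-cause on #18, #12 don't count).
Defence peremptories used: #21, #23, #5, #25, #12 — 5 (for-cause on #22, #10 don't count).
Remaining: (2 − 2) + (5 − 5) = 0.

0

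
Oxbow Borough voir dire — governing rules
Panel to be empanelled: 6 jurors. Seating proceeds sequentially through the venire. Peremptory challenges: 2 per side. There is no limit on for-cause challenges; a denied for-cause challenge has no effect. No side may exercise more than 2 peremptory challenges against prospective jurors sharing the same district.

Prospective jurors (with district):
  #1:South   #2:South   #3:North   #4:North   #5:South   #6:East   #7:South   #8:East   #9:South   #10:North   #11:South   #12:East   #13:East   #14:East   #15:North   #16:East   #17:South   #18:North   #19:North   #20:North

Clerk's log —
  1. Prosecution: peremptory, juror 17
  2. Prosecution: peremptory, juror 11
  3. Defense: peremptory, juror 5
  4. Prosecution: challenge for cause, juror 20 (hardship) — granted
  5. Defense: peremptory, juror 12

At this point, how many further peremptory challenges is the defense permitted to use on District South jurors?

Defense peremptories so far: #5, #12 — 2 of 2 used, 0 left overall.
Against District South: #5 — 1 used; per-district cap 2 leaves 1.
Binding limit: min(0, 1) = 0.

0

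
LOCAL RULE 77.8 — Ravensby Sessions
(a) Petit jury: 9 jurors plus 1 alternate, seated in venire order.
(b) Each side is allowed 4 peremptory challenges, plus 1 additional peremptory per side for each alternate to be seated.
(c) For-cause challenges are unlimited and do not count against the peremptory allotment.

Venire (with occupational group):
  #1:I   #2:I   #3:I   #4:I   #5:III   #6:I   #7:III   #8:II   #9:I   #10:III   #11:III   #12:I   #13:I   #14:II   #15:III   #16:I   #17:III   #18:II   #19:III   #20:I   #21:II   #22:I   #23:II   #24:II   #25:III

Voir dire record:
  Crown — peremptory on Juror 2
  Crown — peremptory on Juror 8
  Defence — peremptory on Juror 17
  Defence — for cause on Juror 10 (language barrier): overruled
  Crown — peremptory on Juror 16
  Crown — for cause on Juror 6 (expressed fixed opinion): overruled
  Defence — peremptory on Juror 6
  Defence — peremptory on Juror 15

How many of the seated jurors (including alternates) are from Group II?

Removed: #2, #6, #8, #15, #16, #17.
Seated (10 incl. alternates): #1, #3, #4, #5, #7, #9, #10, #11, #12, #13.
None of those are in Group II → 0.

0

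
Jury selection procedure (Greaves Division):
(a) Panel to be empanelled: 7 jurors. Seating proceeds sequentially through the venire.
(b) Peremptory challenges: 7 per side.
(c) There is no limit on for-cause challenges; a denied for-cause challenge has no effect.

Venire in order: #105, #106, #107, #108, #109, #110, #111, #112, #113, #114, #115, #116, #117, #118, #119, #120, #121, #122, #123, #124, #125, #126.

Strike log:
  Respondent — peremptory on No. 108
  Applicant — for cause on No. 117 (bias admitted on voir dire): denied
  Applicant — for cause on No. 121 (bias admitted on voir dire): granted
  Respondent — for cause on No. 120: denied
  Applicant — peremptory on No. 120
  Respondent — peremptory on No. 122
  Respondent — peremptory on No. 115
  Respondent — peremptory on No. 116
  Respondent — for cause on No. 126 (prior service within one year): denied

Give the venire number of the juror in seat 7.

Removed: #108, #115, #116, #120, #121, #122. (#117, #126 stay — for-cause denied.)
Seating in order: seats 1–7 → #105, #106, #107, #109, #110, #111, #112.
So seat 7 is #112.

112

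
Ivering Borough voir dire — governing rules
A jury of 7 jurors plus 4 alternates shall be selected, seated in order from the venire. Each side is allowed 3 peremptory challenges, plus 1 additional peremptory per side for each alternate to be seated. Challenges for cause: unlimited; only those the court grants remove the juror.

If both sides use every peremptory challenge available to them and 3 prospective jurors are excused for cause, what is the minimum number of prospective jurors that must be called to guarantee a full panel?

Seats to fill: 7 + 4 alternates = 11.
Peremptories: 3 + 1×4 = 7 per side × 2 sides = 14.
For-cause removals: 3.
Minimum venire: 11 + 14 + 3 = 28.

28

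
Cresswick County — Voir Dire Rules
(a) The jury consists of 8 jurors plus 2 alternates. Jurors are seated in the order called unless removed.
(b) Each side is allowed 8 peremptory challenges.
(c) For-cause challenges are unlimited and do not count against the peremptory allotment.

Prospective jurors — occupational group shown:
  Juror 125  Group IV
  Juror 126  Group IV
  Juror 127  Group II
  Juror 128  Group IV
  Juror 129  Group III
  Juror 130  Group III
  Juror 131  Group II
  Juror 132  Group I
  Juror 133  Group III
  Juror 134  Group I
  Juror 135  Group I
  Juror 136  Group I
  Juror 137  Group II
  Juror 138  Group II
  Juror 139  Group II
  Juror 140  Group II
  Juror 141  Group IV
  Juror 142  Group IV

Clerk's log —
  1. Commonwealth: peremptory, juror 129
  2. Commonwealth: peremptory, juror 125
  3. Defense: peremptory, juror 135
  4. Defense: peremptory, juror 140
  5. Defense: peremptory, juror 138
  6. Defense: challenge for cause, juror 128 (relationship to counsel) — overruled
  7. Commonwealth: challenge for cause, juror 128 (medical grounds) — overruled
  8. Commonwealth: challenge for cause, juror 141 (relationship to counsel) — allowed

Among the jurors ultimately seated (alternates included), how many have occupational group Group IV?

Removed: #125, #129, #135, #138, #140, #141.
Seated (10 incl. alternates): #126, #127, #128, #130, #131, #132, #133, #134, #136, #137.
Of those, in Group IV: #126, #128 → 2.

2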